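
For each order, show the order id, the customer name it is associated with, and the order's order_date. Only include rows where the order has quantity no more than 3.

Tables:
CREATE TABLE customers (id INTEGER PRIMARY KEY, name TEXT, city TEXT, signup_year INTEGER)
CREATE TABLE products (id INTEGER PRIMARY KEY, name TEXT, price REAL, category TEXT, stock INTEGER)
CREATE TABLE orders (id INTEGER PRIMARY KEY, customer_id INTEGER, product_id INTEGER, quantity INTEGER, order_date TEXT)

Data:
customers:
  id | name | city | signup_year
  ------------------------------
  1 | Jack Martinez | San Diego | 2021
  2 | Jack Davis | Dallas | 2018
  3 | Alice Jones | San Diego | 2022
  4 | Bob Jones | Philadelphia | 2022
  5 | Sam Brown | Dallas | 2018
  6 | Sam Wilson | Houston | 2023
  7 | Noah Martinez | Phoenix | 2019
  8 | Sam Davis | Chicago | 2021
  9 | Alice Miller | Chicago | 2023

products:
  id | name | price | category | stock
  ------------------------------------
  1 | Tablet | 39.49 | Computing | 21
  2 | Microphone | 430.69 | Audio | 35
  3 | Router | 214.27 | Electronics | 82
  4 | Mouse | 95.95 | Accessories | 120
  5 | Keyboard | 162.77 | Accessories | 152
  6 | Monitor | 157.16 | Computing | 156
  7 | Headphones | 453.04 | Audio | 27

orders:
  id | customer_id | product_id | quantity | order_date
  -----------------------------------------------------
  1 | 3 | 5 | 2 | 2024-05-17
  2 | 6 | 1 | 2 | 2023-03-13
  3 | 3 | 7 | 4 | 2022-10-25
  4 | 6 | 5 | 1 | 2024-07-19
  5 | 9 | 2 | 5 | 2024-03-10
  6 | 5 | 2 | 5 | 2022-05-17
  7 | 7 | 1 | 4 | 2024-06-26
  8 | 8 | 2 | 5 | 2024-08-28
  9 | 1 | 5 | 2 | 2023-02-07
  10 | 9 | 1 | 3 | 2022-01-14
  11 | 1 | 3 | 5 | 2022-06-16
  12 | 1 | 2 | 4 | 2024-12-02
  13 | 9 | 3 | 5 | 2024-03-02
SELECT c.id, p.name AS customer, c.order_date FROM orders c JOIN customers p ON c.customer_id = p.id WHERE c.quantity <= 3

Execution result:
id | customer | order_date
1 | Alice Jones | 2024-05-17
2 | Sam Wilson | 2023-03-13
4 | Sam Wilson | 2024-07-19
9 | Jack Martinez | 2023-02-07
10 | Alice Miller | 2022-01-14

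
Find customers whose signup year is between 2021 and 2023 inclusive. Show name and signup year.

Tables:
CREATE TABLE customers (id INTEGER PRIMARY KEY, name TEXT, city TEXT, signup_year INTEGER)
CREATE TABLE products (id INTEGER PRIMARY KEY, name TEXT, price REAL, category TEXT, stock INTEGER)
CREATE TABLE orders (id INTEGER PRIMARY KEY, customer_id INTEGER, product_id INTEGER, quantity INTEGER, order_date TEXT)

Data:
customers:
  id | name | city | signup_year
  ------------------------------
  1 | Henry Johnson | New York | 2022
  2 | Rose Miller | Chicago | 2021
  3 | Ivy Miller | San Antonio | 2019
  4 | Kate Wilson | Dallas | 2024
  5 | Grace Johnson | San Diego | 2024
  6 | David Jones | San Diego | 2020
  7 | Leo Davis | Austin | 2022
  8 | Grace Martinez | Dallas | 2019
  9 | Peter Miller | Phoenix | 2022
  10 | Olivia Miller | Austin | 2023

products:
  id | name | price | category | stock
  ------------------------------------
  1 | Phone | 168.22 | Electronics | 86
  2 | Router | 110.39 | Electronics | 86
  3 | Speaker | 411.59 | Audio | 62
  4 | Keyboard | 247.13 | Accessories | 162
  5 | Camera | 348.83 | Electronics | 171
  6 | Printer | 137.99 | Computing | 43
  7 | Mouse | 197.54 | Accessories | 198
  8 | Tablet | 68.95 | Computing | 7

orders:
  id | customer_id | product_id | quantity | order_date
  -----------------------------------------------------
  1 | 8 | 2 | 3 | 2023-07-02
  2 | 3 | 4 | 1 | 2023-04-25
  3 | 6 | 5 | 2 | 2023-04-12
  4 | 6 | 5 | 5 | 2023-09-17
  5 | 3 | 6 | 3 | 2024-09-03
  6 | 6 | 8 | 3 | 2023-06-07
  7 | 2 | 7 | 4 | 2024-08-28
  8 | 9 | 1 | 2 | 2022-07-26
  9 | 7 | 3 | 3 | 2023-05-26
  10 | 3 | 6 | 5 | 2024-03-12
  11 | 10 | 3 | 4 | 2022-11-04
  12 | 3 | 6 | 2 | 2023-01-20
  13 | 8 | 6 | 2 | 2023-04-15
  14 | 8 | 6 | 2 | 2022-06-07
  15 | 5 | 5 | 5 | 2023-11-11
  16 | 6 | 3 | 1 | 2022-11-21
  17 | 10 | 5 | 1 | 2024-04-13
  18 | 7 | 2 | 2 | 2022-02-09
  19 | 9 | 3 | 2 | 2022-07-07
SELECT name, signup_year FROM customers WHERE signup_year BETWEEN 2021 AND 2023

Execution result:
name | signup_year
Henry Johnson | 2022
Rose Miller | 2021
Leo Davis | 2022
Peter Miller | 2022
Olivia Miller | 2023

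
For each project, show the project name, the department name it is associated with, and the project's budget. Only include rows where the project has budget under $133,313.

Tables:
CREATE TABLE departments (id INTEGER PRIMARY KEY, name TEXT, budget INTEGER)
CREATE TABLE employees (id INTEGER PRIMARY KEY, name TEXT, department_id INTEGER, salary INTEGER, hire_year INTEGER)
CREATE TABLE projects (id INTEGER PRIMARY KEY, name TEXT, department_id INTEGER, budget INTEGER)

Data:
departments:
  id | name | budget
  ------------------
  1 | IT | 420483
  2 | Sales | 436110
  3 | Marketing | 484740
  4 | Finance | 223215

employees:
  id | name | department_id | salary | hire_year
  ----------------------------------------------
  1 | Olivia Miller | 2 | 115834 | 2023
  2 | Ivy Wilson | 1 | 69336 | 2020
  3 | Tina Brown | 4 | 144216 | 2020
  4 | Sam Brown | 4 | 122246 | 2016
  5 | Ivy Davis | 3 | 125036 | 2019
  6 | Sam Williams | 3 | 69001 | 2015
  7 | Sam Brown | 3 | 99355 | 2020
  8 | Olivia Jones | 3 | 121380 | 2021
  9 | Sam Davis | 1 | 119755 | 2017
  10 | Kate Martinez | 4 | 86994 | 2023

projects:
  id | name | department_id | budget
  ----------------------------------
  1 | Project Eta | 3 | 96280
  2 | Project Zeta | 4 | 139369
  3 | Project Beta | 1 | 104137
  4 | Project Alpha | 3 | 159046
SELECT c.name, p.name AS department, c.budget FROM projects c JOIN departments p ON c.department_id = p.id WHERE c.budget < 133313

Execution result:
name | department | budget
Project Eta | Marketing | 96280
Project Beta | IT | 104137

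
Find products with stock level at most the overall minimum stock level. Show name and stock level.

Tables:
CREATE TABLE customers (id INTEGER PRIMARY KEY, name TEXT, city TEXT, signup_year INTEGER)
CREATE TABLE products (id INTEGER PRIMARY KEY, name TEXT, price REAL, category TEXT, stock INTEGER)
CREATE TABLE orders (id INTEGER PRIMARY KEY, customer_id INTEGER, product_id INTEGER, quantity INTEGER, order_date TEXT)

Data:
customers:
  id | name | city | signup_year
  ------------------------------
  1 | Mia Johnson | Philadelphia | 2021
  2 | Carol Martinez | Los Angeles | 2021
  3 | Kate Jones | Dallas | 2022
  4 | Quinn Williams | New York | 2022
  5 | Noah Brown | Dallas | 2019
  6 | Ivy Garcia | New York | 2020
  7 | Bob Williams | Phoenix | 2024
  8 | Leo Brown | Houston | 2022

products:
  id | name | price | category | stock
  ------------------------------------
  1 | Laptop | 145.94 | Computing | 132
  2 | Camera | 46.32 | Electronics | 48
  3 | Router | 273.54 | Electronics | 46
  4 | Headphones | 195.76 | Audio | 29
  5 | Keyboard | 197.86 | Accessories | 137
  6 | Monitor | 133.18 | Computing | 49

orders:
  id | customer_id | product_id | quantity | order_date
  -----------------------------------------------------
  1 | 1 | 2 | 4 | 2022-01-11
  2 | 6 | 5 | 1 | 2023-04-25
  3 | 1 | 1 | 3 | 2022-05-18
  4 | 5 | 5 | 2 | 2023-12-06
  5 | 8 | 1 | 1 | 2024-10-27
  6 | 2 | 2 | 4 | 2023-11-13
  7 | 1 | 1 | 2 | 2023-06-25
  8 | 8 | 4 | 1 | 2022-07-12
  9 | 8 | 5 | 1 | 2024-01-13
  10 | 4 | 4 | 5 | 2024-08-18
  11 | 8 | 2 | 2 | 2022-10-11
SELECT name, stock FROM products WHERE stock <= (SELECT MIN(stock) FROM products)

Execution result:
name | stock
Headphones | 29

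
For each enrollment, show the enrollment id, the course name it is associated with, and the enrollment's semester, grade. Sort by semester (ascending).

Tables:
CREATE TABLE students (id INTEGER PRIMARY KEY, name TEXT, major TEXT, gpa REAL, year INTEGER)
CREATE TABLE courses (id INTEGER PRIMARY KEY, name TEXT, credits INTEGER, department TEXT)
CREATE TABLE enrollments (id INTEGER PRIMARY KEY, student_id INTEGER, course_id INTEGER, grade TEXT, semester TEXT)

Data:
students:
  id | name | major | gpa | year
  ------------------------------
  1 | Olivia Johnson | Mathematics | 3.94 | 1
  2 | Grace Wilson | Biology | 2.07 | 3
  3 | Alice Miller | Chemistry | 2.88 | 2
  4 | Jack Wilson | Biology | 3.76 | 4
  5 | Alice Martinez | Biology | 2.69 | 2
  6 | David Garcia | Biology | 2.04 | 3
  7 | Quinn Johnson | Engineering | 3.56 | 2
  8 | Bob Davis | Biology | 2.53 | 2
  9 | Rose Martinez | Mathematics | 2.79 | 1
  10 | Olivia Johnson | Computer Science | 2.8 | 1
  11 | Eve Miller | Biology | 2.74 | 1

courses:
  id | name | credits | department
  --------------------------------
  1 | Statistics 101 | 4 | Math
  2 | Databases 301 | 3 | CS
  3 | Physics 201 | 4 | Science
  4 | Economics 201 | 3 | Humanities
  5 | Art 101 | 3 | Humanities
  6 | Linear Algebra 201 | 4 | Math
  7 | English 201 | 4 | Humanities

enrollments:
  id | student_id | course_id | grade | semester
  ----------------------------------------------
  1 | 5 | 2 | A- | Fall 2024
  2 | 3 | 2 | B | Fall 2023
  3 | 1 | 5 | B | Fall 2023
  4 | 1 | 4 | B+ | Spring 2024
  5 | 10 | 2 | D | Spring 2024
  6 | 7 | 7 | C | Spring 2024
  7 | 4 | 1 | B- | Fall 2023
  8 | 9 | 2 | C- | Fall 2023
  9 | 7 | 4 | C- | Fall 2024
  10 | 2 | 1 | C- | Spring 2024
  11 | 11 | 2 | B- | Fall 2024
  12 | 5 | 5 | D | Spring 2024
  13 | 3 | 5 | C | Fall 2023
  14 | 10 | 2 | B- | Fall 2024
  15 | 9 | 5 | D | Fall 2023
SELECT c.id, p.name AS course, c.semester, c.grade FROM enrollments c JOIN courses p ON c.course_id = p.id ORDER BY c.semester ASC

Execution result:
id | course | semester | grade
2 | Databases 301 | Fall 2023 | B
3 | Art 101 | Fall 2023 | B
7 | Statistics 101 | Fall 2023 | B-
8 | Databases 301 | Fall 2023 | C-
13 | Art 101 | Fall 2023 | C
15 | Art 101 | Fall 2023 | D
1 | Databases 301 | Fall 2024 | A-
9 | Economics 201 | Fall 2024 | C-
11 | Databases 301 | Fall 2024 | B-
14 | Databases 301 | Fall 2024 | B-
4 | Economics 201 | Spring 2024 | B+
5 | Databases 301 | Spring 2024 | D
6 | English 201 | Spring 2024 | C
10 | Statistics 101 | Spring 2024 | C-
12 | Art 101 | Spring 2024 | D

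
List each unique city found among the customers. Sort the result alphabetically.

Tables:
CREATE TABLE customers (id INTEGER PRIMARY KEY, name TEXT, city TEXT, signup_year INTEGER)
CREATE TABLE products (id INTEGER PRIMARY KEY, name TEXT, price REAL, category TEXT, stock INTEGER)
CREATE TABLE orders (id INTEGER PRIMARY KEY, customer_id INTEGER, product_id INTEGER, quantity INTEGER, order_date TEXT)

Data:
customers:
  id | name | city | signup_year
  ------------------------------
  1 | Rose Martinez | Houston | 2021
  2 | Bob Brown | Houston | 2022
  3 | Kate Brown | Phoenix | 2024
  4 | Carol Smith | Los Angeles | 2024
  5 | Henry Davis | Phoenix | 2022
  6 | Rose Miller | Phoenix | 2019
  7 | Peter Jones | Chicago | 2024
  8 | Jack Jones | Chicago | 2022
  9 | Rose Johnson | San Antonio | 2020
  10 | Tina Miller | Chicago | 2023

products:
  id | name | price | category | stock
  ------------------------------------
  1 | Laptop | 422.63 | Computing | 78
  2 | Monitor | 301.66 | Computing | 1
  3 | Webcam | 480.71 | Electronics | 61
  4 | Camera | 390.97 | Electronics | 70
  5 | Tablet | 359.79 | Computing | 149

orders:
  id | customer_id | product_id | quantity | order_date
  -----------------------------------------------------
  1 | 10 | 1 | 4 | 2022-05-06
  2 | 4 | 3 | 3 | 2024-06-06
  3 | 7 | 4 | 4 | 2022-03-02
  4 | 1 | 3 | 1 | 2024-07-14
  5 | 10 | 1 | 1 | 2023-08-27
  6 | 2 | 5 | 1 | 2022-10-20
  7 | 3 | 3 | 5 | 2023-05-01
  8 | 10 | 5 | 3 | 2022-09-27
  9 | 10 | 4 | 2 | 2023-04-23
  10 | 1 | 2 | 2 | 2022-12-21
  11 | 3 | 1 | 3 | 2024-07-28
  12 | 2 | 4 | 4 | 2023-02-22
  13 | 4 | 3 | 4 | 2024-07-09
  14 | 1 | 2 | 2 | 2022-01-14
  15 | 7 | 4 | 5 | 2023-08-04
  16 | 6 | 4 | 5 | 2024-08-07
SELECT DISTINCT city FROM customers ORDER BY city

Execution result:
city
Chicago
Houston
Los Angeles
Phoenix
San Antonio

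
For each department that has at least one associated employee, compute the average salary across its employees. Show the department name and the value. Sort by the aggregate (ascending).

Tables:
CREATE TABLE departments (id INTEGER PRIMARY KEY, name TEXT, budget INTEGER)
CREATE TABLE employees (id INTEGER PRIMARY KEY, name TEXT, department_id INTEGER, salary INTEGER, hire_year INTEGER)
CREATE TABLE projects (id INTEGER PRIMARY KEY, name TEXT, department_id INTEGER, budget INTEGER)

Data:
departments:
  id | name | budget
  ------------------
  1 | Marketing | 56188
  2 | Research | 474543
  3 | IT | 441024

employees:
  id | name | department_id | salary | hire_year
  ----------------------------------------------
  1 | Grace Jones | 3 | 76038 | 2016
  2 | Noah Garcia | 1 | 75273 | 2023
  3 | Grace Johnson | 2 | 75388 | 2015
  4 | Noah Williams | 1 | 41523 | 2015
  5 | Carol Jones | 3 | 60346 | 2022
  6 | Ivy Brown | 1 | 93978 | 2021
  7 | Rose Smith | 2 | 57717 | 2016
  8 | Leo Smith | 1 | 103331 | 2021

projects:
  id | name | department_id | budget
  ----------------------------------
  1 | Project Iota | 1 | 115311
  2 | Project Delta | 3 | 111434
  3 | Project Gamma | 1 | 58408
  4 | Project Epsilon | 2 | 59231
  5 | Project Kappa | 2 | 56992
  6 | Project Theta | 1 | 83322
SELECT p.name, AVG(c.salary) AS avg_salary FROM employees c JOIN departments p ON c.department_id = p.id GROUP BY p.id, p.name ORDER BY avg_salary ASC

Execution result:
name | avg_salary
Research | 66552.50
IT | 68192.00
Marketing | 78526.25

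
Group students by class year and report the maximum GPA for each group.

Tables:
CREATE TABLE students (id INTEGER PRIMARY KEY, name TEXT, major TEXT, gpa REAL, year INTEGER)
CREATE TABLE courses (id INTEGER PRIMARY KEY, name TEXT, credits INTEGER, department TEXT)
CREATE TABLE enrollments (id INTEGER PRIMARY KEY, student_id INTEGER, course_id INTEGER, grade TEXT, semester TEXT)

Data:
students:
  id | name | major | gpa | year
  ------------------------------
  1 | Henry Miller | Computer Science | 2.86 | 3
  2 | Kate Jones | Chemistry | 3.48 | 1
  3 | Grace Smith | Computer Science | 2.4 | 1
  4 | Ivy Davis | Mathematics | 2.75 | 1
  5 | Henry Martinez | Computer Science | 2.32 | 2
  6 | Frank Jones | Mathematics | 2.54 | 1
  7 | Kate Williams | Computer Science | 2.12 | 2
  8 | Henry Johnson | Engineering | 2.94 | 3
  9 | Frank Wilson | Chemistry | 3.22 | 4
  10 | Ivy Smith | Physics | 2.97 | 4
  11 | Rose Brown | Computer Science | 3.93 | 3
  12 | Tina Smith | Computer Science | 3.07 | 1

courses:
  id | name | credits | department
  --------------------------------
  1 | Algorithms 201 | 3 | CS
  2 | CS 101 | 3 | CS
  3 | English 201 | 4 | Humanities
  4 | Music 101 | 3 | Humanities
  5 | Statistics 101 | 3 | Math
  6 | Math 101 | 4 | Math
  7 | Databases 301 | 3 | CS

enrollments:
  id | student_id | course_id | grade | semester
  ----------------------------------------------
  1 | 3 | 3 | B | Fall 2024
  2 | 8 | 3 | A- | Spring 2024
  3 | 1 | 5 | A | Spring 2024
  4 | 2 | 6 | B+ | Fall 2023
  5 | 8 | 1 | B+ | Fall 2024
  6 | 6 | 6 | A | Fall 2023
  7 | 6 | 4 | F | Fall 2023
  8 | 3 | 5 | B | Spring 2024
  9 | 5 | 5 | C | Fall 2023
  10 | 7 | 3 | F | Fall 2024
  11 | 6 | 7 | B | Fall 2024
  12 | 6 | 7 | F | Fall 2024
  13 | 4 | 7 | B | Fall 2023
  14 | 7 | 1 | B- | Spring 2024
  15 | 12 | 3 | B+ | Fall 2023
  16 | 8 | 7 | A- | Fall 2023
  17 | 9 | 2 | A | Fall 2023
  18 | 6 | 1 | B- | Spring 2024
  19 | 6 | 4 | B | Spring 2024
SELECT year, MAX(gpa) AS max_gpa FROM students GROUP BY year

Execution result:
year | max_gpa
1 | 3.48
2 | 2.32
3 | 3.93
4 | 3.22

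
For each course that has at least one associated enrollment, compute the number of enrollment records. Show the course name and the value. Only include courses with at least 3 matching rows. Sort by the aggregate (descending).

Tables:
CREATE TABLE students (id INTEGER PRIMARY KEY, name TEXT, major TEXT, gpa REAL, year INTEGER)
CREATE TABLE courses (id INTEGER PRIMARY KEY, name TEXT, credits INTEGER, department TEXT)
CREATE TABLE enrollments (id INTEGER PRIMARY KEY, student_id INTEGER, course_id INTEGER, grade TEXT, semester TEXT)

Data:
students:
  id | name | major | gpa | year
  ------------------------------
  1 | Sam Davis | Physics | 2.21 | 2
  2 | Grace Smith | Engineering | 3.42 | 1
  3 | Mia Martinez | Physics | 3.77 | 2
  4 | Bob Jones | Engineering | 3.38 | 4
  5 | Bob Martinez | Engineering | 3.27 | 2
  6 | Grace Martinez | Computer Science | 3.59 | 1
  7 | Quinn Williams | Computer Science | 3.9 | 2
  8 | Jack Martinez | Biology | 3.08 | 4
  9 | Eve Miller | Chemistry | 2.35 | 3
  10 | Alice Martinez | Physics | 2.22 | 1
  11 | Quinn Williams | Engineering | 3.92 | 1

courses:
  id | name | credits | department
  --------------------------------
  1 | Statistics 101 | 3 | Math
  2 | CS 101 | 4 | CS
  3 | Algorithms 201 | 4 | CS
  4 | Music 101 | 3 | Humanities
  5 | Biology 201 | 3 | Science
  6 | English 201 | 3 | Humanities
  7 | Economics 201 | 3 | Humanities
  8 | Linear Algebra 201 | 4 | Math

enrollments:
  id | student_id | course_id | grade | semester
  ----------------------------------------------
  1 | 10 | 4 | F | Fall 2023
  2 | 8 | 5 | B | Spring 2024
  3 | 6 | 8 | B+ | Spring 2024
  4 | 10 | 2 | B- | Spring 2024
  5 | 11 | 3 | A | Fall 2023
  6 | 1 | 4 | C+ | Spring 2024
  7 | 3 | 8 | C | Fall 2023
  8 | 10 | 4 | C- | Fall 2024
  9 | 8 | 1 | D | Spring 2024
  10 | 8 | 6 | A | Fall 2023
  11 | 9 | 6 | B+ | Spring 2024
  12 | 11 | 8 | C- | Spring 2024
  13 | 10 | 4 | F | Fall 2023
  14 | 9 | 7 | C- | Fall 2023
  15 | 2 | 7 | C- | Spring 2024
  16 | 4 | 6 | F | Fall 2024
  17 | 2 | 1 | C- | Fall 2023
SELECT p.name, COUNT(*) AS n FROM enrollments c JOIN courses p ON c.course_id = p.id GROUP BY p.id, p.name HAVING COUNT(*) >= 3 ORDER BY n DESC

Execution result:
name | n
Music 101 | 4
English 201 | 3
Linear Algebra 201 | 3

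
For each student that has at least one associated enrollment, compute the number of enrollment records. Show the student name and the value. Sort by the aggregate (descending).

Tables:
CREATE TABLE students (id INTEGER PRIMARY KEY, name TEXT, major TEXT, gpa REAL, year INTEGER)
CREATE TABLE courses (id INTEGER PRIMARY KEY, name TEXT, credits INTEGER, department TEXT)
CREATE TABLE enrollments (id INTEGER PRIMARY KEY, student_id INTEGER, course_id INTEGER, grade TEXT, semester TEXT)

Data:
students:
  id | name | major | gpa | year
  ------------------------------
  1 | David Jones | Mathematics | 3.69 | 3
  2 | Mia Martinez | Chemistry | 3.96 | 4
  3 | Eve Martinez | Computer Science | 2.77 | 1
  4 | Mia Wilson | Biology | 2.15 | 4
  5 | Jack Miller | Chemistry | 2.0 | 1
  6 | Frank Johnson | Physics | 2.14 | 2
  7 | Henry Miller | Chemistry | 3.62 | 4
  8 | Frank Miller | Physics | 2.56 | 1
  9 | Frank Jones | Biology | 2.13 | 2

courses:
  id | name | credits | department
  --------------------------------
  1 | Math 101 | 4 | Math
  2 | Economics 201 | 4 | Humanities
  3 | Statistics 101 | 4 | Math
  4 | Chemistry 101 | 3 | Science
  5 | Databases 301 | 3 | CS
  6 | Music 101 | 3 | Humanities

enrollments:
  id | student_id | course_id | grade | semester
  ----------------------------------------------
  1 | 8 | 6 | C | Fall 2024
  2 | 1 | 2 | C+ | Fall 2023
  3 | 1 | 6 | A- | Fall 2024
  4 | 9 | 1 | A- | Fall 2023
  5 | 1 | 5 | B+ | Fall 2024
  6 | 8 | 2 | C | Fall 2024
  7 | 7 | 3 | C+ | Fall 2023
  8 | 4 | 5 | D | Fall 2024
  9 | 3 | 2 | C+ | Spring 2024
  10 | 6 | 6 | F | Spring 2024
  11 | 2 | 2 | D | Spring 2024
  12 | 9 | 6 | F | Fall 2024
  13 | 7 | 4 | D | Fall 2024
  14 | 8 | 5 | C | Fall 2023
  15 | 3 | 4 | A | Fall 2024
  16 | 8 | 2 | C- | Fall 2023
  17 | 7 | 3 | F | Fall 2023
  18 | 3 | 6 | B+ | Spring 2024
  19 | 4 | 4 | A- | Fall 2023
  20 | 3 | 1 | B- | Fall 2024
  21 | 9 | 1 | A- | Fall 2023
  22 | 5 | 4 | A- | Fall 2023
SELECT p.name, COUNT(*) AS n FROM enrollments c JOIN students p ON c.student_id = p.id GROUP BY p.id, p.name ORDER BY n DESC

Execution result:
name | n
Eve Martinez | 4
Frank Miller | 4
David Jones | 3
Henry Miller | 3
Frank Jones | 3
Mia Wilson | 2
Mia Martinez | 1
Jack Miller | 1
Frank Johnson | 1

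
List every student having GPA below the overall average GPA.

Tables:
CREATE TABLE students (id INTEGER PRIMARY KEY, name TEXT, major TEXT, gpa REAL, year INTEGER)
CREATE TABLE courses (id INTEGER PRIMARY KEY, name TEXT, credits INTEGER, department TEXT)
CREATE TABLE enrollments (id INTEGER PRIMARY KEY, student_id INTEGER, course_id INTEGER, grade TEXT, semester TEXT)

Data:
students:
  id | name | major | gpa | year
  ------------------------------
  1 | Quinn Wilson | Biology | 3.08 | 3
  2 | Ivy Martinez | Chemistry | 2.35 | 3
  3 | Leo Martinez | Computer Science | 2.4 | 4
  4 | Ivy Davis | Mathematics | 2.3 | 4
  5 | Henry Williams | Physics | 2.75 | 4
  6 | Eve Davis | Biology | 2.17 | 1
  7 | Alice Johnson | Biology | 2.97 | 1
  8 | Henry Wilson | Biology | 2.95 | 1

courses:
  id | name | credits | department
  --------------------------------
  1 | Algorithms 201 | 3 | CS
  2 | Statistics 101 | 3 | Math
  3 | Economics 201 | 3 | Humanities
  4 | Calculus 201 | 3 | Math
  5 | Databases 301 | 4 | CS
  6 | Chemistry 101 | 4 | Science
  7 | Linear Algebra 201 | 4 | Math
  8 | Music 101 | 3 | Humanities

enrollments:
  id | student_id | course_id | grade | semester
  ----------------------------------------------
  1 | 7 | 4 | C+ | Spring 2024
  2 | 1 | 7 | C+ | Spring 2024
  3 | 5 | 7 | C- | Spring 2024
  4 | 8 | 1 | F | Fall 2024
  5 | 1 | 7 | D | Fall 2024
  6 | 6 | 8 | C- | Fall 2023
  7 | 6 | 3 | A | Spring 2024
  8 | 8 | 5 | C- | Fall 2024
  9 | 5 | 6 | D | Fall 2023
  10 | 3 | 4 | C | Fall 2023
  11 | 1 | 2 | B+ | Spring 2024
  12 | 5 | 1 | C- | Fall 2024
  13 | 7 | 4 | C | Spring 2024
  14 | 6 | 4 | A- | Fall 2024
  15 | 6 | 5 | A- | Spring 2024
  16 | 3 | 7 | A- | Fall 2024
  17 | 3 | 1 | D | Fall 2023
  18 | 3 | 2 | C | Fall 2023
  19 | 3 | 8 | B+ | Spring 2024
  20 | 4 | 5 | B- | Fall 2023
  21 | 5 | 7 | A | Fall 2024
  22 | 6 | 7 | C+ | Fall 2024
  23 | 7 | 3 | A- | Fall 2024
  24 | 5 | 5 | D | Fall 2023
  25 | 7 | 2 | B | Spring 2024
SELECT name, gpa FROM students WHERE gpa < (SELECT AVG(gpa) FROM students)

Execution result:
name | gpa
Ivy Martinez | 2.35
Leo Martinez | 2.40
Ivy Davis | 2.30
Eve Davis | 2.17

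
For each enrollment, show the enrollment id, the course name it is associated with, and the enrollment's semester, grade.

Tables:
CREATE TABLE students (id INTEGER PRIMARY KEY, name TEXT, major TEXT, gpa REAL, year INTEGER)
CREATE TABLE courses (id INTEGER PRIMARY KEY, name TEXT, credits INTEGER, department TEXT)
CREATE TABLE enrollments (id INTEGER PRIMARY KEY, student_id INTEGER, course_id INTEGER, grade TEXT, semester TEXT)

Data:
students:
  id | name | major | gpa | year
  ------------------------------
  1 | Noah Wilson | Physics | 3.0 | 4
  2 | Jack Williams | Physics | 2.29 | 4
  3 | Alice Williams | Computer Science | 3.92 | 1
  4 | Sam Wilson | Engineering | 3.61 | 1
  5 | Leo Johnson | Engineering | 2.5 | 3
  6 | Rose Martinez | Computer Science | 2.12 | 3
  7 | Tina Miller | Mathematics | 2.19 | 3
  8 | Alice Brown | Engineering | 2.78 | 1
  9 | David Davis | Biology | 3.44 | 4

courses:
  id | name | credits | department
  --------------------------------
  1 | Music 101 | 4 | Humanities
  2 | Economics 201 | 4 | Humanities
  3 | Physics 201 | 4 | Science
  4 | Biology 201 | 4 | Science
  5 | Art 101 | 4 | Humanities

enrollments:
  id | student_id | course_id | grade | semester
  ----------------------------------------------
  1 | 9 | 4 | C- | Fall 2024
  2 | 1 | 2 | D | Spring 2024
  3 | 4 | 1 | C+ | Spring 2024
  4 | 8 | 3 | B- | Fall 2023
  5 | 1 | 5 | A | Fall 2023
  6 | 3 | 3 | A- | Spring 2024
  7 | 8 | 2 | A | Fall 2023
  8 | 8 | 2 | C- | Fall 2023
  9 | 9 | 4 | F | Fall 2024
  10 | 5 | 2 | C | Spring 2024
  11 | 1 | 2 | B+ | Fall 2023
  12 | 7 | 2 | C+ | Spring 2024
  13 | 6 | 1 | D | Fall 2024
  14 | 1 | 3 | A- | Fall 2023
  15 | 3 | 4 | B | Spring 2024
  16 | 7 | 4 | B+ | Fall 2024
SELECT c.id, p.name AS course, c.semester, c.grade FROM enrollments c JOIN courses p ON c.course_id = p.id

Execution result:
id | course | semester | grade
1 | Biology 201 | Fall 2024 | C-
2 | Economics 201 | Spring 2024 | D
3 | Music 101 | Spring 2024 | C+
4 | Physics 201 | Fall 2023 | B-
5 | Art 101 | Fall 2023 | A
6 | Physics 201 | Spring 2024 | A-
7 | Economics 201 | Fall 2023 | A
8 | Economics 201 | Fall 2023 | C-
9 | Biology 201 | Fall 2024 | F
10 | Economics 201 | Spring 2024 | C
11 | Economics 201 | Fall 2023 | B+
12 | Economics 201 | Spring 2024 | C+
13 | Music 101 | Fall 2024 | D
14 | Physics 201 | Fall 2023 | A-
15 | Biology 201 | Spring 2024 | B
16 | Biology 201 | Fall 2024 | B+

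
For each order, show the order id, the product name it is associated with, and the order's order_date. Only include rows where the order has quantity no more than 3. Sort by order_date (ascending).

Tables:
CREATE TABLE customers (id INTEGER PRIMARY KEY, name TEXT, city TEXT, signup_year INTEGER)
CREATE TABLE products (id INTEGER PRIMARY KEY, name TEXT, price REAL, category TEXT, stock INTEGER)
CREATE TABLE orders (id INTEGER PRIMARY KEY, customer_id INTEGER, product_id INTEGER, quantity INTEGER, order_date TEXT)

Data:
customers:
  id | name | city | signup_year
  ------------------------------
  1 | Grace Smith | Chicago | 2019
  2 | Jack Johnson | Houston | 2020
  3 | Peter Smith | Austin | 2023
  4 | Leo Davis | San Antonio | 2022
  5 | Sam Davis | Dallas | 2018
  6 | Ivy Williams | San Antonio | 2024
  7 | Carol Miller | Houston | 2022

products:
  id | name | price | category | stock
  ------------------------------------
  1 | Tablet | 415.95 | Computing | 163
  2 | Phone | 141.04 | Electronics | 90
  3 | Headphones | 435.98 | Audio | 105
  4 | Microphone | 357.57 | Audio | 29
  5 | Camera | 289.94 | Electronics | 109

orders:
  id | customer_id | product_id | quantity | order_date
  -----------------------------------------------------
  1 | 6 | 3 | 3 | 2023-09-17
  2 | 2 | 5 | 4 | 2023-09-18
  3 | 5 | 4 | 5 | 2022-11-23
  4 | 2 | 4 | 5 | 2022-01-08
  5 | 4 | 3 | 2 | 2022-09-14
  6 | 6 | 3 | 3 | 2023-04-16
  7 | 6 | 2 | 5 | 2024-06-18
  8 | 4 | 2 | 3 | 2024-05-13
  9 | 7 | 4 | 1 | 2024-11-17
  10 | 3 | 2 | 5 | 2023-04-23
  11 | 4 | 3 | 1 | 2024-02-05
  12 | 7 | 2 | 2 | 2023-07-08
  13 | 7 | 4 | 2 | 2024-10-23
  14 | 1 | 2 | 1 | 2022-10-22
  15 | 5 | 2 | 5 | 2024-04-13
SELECT c.id, p.name AS product, c.order_date FROM orders c JOIN products p ON c.product_id = p.id WHERE c.quantity <= 3 ORDER BY c.order_date ASC

Execution result:
id | product | order_date
5 | Headphones | 2022-09-14
14 | Phone | 2022-10-22
6 | Headphones | 2023-04-16
12 | Phone | 2023-07-08
1 | Headphones | 2023-09-17
11 | Headphones | 2024-02-05
8 | Phone | 2024-05-13
13 | Microphone | 2024-10-23
9 | Microphone | 2024-11-17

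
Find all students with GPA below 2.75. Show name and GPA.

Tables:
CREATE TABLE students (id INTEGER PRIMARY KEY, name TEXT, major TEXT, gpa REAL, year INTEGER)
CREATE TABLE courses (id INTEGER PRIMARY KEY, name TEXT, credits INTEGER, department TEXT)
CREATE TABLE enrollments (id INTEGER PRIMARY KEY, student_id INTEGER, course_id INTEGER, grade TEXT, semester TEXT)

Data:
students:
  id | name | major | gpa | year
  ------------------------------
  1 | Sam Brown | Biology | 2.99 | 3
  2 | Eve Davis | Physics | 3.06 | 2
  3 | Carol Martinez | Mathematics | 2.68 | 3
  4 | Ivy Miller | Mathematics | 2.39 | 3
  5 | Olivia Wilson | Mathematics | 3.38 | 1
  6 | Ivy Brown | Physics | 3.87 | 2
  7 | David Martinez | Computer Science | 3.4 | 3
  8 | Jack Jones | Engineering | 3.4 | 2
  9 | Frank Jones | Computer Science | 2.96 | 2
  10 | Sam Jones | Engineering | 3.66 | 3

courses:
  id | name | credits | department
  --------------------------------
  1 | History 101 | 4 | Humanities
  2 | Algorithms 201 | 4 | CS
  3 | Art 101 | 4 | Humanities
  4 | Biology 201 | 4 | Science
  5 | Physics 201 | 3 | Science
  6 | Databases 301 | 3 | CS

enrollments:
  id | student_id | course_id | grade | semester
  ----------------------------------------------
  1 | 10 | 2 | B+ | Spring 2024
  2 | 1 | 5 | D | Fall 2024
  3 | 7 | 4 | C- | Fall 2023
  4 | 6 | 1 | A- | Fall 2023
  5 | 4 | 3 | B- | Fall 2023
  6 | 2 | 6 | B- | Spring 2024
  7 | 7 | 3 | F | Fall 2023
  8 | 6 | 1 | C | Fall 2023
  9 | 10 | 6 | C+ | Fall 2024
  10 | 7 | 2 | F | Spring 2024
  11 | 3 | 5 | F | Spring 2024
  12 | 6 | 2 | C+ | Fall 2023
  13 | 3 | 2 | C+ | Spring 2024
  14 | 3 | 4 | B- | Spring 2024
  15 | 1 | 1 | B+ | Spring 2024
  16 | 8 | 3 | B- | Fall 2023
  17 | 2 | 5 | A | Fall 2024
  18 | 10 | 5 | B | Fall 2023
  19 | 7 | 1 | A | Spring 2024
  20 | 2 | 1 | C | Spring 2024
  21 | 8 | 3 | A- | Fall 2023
SELECT name, gpa FROM students WHERE gpa < 2.75

Execution result:
name | gpa
Carol Martinez | 2.68
Ivy Miller | 2.39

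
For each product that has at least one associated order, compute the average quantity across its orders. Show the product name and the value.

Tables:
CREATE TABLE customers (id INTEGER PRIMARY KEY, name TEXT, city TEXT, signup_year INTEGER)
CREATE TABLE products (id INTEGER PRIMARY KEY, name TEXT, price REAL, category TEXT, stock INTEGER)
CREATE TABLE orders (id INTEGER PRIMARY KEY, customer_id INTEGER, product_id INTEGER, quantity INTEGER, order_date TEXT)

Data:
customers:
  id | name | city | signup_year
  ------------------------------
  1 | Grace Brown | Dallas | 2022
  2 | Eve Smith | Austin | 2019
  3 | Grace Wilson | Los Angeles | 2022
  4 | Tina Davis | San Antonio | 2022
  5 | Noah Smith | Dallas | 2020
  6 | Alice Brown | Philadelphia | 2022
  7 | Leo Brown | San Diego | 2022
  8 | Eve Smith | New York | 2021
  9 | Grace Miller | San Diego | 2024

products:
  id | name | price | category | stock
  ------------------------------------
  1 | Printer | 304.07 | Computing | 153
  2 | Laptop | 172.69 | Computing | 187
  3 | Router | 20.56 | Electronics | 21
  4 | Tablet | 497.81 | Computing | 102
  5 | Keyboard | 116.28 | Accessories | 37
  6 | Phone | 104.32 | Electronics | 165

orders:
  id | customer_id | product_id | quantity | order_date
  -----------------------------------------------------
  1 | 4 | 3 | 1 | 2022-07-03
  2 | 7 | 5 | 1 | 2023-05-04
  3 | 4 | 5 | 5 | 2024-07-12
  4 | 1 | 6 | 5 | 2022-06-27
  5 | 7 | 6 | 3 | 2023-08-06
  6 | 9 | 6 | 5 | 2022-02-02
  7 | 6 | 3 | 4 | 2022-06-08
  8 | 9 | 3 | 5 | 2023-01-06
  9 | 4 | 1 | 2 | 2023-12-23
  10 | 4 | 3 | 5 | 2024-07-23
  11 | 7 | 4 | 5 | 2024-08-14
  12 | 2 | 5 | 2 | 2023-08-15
SELECT p.name, AVG(c.quantity) AS avg_quantity FROM orders c JOIN products p ON c.product_id = p.id GROUP BY p.id, p.name

Execution result:
name | avg_quantity
Printer | 2.00
Router | 3.75
Tablet | 5.00
Keyboard | 2.67
Phone | 4.33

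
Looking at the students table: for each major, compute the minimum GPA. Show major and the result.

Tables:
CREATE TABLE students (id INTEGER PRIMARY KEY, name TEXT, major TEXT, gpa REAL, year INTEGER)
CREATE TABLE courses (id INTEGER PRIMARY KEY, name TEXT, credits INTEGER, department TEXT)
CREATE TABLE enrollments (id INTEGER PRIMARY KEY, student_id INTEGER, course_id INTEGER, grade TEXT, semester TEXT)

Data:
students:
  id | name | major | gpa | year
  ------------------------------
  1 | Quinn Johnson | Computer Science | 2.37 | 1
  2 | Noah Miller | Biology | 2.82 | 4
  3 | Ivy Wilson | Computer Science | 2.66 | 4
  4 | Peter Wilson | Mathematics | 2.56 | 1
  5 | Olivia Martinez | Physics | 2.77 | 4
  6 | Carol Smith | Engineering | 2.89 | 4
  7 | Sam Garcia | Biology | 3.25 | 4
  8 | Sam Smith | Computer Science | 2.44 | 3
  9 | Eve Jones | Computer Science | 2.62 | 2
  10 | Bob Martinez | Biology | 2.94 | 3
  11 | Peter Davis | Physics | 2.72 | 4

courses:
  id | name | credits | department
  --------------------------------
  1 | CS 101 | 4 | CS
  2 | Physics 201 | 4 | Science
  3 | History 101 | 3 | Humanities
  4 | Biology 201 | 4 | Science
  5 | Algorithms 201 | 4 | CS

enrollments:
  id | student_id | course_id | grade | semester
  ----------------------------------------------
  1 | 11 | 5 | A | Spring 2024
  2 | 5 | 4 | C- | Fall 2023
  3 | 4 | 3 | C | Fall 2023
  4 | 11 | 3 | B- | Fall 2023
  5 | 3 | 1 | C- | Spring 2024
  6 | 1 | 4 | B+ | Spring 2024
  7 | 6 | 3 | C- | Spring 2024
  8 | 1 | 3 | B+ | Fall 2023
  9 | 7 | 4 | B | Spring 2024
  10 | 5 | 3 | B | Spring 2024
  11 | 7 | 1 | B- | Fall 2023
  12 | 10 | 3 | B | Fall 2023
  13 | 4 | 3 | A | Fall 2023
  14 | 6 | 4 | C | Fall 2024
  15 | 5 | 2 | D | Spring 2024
SELECT major, MIN(gpa) AS min_gpa FROM students GROUP BY major

Execution result:
major | min_gpa
Biology | 2.82
Computer Science | 2.37
Engineering | 2.89
Mathematics | 2.56
Physics | 2.72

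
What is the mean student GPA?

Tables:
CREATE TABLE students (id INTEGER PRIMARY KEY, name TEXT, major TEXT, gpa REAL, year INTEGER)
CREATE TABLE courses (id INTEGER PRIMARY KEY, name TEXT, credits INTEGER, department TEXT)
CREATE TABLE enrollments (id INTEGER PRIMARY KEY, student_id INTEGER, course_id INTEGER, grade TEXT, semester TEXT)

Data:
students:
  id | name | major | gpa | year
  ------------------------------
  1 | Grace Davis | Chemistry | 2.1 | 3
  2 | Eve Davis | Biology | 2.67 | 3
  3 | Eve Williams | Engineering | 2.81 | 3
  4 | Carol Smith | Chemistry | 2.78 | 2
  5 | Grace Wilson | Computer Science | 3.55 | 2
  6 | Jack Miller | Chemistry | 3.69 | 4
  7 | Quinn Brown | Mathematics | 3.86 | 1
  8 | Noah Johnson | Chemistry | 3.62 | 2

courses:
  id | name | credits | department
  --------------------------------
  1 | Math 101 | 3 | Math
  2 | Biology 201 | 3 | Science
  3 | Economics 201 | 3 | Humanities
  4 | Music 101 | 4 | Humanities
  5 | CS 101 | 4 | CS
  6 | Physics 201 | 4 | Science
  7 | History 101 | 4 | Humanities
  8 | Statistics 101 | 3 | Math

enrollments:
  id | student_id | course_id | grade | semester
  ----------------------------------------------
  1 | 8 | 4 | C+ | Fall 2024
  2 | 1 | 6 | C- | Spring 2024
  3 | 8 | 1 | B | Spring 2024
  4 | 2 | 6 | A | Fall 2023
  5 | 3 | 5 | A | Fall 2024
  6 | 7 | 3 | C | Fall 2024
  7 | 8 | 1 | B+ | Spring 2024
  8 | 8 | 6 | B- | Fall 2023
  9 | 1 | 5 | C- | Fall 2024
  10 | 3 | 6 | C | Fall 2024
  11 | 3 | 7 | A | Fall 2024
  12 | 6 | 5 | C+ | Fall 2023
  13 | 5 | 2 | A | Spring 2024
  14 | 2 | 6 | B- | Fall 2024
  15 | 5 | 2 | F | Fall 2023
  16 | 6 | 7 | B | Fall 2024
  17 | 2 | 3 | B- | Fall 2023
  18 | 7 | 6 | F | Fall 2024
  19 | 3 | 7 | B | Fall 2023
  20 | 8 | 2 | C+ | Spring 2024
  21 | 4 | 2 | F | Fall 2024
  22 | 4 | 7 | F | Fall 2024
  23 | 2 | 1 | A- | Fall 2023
SELECT AVG(gpa) FROM students

Execution result:
3.14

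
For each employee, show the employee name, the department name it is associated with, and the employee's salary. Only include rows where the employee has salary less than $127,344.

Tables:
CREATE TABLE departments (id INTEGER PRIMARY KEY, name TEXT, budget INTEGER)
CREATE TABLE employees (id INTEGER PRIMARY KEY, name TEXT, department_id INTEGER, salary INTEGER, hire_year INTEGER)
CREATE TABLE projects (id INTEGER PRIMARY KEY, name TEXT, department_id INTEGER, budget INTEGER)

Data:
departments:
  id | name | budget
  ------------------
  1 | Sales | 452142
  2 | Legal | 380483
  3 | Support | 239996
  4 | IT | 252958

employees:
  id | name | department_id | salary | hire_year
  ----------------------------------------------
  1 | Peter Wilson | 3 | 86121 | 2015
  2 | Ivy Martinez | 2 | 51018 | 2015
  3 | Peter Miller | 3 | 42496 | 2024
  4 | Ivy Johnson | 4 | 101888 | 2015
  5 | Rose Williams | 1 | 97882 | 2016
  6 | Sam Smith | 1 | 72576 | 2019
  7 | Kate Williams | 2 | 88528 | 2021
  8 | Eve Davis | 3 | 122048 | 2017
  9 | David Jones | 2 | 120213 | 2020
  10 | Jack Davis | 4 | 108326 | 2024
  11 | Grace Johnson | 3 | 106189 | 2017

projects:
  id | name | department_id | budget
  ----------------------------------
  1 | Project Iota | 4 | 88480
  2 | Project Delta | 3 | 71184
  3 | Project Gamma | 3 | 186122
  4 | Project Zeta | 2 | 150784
SELECT c.name, p.name AS department, c.salary FROM employees c JOIN departments p ON c.department_id = p.id WHERE c.salary < 127344

Execution result:
name | department | salary
Peter Wilson | Support | 86121
Ivy Martinez | Legal | 51018
Peter Miller | Support | 42496
Ivy Johnson | IT | 101888
Rose Williams | Sales | 97882
Sam Smith | Sales | 72576
Kate Williams | Legal | 88528
Eve Davis | Support | 122048
David Jones | Legal | 120213
Jack Davis | IT | 108326
Grace Johnson | Support | 106189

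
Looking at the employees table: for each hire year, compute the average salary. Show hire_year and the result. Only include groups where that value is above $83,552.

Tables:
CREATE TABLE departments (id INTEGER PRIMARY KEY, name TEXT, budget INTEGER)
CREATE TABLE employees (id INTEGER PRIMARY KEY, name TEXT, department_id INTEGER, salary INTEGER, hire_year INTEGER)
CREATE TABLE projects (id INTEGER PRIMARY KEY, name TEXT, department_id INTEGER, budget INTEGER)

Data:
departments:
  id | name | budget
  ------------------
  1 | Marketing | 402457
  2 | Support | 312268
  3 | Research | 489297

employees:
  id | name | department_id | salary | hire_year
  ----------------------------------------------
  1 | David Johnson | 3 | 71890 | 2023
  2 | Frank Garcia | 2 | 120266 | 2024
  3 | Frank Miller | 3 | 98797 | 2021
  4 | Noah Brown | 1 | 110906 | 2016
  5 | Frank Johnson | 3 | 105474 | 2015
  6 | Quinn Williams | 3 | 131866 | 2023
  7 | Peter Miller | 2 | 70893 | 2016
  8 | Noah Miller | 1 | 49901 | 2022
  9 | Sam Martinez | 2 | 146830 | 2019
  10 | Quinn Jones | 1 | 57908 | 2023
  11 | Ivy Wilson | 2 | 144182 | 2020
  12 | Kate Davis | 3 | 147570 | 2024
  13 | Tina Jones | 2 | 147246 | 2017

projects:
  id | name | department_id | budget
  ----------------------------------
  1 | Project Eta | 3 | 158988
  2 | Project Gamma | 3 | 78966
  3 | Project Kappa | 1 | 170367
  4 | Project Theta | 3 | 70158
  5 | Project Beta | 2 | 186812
SELECT hire_year, AVG(salary) AS avg_salary FROM employees GROUP BY hire_year HAVING AVG(salary) > 83552

Execution result:
hire_year | avg_salary
2015 | 105474.00
2016 | 90899.50
2017 | 147246.00
2019 | 146830.00
2020 | 144182.00
2021 | 98797.00
2023 | 87221.33
2024 | 133918.00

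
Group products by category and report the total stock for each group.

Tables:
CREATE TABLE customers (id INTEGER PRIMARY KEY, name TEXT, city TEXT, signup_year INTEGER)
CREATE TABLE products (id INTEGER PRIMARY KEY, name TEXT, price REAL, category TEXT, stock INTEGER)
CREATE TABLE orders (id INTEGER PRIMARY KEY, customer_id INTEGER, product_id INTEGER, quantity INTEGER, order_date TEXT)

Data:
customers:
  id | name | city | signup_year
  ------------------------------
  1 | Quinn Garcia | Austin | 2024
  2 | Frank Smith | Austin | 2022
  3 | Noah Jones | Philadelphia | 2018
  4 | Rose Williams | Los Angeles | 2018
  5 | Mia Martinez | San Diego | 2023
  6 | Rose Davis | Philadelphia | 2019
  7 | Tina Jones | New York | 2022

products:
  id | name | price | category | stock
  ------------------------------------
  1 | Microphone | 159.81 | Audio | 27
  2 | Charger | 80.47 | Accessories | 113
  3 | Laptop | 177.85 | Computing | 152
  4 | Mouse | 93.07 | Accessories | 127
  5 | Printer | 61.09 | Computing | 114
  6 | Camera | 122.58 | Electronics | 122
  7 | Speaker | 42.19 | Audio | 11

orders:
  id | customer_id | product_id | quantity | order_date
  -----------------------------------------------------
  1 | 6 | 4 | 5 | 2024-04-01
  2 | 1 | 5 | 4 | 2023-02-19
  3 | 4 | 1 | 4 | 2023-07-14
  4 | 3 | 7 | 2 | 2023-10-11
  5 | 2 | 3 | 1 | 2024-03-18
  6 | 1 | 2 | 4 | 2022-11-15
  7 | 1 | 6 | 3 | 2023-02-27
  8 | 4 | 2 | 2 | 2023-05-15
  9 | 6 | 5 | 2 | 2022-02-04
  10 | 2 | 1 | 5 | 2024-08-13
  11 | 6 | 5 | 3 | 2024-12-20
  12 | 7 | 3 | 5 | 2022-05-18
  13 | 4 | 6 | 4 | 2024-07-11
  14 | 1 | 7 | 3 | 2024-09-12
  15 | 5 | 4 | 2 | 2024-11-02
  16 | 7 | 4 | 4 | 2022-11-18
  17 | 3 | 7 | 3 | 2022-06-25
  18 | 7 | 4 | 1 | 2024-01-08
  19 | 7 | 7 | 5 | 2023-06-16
SELECT category, SUM(stock) AS sum_stock FROM products GROUP BY category

Execution result:
category | sum_stock
Accessories | 240
Audio | 38
Computing | 266
Electronics | 122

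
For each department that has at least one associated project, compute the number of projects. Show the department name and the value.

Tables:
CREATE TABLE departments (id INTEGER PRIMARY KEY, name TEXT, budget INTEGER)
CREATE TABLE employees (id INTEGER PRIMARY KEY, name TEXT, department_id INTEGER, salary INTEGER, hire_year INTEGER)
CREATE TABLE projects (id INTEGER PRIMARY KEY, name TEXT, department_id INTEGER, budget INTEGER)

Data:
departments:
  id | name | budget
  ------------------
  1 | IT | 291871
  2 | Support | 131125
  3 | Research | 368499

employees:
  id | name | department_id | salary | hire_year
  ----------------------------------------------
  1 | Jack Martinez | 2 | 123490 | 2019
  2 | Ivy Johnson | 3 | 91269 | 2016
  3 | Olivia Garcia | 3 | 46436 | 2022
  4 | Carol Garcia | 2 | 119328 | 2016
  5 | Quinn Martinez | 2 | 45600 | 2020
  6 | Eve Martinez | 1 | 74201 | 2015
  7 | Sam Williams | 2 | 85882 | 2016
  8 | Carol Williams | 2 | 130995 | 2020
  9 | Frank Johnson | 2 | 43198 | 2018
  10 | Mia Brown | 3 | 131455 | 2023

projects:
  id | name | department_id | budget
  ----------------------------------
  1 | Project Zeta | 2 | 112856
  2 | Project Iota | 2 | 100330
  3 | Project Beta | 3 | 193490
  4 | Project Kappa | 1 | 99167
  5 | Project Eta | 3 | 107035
SELECT p.name, COUNT(*) AS n FROM projects c JOIN departments p ON c.department_id = p.id GROUP BY p.id, p.name

Execution result:
name | n
IT | 1
Support | 2
Research | 2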